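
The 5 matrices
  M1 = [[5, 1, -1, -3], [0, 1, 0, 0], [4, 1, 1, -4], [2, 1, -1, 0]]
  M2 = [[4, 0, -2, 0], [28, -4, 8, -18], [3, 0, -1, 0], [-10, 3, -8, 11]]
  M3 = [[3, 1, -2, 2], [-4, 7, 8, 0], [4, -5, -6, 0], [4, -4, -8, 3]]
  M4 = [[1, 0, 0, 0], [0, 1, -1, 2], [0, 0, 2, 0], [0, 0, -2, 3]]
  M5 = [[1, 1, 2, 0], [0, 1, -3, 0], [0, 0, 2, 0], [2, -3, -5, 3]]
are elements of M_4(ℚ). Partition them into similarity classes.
Characteristic polynomials: χ_{M1} = (x - 3)(x - 2)(x - 1)^2, χ_{M2} = (x - 5)(x - 2)^2(x - 1), χ_{M3} = (x - 3)(x - 2)(x - 1)^2, χ_{M4} = (x - 3)(x - 2)(x - 1)^2, χ_{M5} = (x - 3)(x - 2)(x - 1)^2.

{M1, M3, M5}: invariant factors (x - 3)(x - 2)(x - 1)^2.

{M2}: invariant factors x - 2, (x - 5)(x - 2)(x - 1).

{M4}: invariant factors x - 1, (x - 3)(x - 2)(x - 1).

Matrices are similar if and only if their invariant-factor lists agree; the partition into similarity classes is {M1, M3, M5}, {M2}, {M4}.

3 classes: {M1, M3, M5}, {M2}, {M4}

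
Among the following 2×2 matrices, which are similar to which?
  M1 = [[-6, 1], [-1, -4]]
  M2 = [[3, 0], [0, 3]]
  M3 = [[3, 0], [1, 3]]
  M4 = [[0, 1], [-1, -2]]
Characteristic polynomials: χ_{M1} = (x + 5)^2, χ_{M2} = (x - 3)^2, χ_{M3} = (x - 3)^2, χ_{M4} = (x + 1)^2.

{M1}: invariant factors (x + 5)^2.

{M2}: invariant factors x - 3, x - 3.

{M3}: invariant factors (x - 3)^2.

{M4}: invariant factors (x + 1)^2.

Matrices are similar if and only if their invariant-factor lists agree; the partition into similarity classes is {M1}, {M2}, {M3}, {M4}.

4 classes: {M1}, {M2}, {M3}, {M4}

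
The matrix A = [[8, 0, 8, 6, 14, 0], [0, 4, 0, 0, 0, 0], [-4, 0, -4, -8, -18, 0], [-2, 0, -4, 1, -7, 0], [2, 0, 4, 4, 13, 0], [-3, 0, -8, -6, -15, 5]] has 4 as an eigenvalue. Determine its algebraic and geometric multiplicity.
algebraic multiplicity 3, geometric multiplicity 3

The characteristic polynomial is (x - 5)^3(x - 4)^3, so the factor x - 4 appears with exponent 3: the algebraic multiplicity is 3.

rank(A - 4I) = 3, so the eigenspace has dimension 6 - 3 = 3: the geometric multiplicity is 3.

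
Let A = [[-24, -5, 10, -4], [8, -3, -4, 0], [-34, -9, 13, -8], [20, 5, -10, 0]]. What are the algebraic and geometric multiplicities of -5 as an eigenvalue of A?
The characteristic polynomial is x(x + 4)(x + 5)^2, so the factor x + 5 appears with exponent 2: the algebraic multiplicity is 2.

rank(A + 5I) = 3, so the eigenspace has dimension 4 - 3 = 1: the geometric multiplicity is 1.

Since 1 < 2, A is not diagonalizable.

algebraic multiplicity 2, geometric multiplicity 1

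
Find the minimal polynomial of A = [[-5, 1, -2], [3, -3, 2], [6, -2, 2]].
The characteristic polynomial factors as (x + 2)^3. The minimal polynomial is ∏(x - λ)^{k_λ} where k_λ is the size of the largest Jordan block at λ.

For λ = -2: rank(A + 2I) = 1, and the largest Jordan block has size 2 (the smallest k with rank((A + 2I)^k) = rank((A + 2I)^(k+1))).

So m_A(x) = (x + 2)^2.

m_A(x) = (x + 2)^2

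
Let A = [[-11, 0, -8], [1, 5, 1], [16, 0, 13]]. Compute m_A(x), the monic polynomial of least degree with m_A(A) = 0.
The characteristic polynomial factors as (x - 5)^2(x + 3). The minimal polynomial is ∏(x - λ)^{k_λ} where k_λ is the size of the largest Jordan block at λ.

For λ = -3: rank(A + 3I) = 2, and the largest Jordan block has size 1 (the smallest k with rank((A + 3I)^k) = rank((A + 3I)^(k+1))).
For λ = 5: rank(A - 5I) = 2, and the largest Jordan block has size 2 (the smallest k with rank((A - 5I)^k) = rank((A - 5I)^(k+1))).

So m_A(x) = (x - 5)^2(x + 3).

m_A(x) = (x - 5)^2(x + 3)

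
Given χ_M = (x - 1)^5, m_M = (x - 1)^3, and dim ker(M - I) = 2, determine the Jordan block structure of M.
Jordan blocks: (1, 3), (1, 2)

λ = 1: algebraic multiplicity 5 (exponent in χ_M), largest block size 3 (exponent in m_M), 2 blocks (geometric multiplicity). These force block sizes [3, 2].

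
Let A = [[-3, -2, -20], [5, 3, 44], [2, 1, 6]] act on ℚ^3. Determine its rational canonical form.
R = [[0, 0, -18], [1, 0, 3], [0, 1, 6]]

The invariant factors of A (the non-unit diagonal entries of the Smith normal form of xI - A over ℚ[x]) are (x - 6)(x^2 - 3), each dividing the next. The characteristic polynomial is their product, (x - 6)(x^2 - 3).

The rational canonical form is the block-diagonal matrix of companion matrices C(f_i):
R = [[0, 0, -18], [1, 0, 3], [0, 1, 6]].

Note the characteristic polynomial does not split into linear factors over ℚ, so A has no Jordan form over ℚ; the rational canonical form exists over any field.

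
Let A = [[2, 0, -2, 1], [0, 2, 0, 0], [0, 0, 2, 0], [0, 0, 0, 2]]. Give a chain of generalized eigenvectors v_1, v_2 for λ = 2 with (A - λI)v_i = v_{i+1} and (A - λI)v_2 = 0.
We seek v_1 ∈ ker((A - 2I)^2) \ ker(A - 2I), then set v_{i+1} = (A - 2I) v_i.

One such chain is v_1 = [[1, 0, 0, 1]]^T, v_2 = [[1, 0, 0, 0]]^T. Check: (A - 2I) v_2 = [[0, 0, 0, 0]]^T = 0.

v_1 = [[1, 0, 0, 1]]^T, v_2 = [[1, 0, 0, 0]]^T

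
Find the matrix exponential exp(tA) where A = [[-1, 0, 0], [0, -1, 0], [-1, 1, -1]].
e^{tA} = [[e^{-t}, 0, 0], [0, e^{-t}, 0], [-t*e^{-t}, t*e^{-t}, e^{-t}]]

A has Jordan form J = [[-1, 1, 0], [0, -1, 0], [0, 0, -1]] with A = PJP^{-1}, so e^{tA} = P e^{tJ} P^{-1}.

For a Jordan block J_k(λ), e^{tJ_k(λ)} = e^{λt} · (I + tN + t^2 N^2/2! + ... + t^{k-1} N^{k-1}/(k-1)!) where N is the nilpotent superdiagonal part.

Assembling the blocks and conjugating back gives the entries of e^{tA} as shown above.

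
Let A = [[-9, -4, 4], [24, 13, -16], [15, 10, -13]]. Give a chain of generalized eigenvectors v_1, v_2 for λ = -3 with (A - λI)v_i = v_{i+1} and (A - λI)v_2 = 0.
We seek v_1 ∈ ker((A + 3I)^2) \ ker(A + 3I), then set v_{i+1} = (A + 3I) v_i.

One such chain is v_1 = [[1, -4, -3]]^T, v_2 = [[-2, 8, 5]]^T. Check: (A + 3I) v_2 = [[0, 0, 0]]^T = 0.

v_1 = [[1, -4, -3]]^T, v_2 = [[-2, 8, 5]]^T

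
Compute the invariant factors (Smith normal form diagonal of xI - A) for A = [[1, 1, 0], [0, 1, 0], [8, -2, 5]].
The Jordan structure of A has elementary divisors (x - 1)^2, (x - 5). Arranging the block sizes at each eigenvalue in decreasing order and taking row products gives the invariant factors.

Invariant factors (smallest first, each dividing the next): (x - 5)(x - 1)^2.

Check: the last factor (x - 5)(x - 1)^2 is the minimal polynomial, and the product (x - 5)(x - 1)^2 is the characteristic polynomial.

(x - 5)(x - 1)^2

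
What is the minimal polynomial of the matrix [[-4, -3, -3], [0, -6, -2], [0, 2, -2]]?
m_A(x) = (x + 4)^2

The characteristic polynomial factors as (x + 4)^3. The minimal polynomial is ∏(x - λ)^{k_λ} where k_λ is the size of the largest Jordan block at λ.

For λ = -4: rank(A + 4I) = 1, and the largest Jordan block has size 2 (the smallest k with rank((A + 4I)^k) = rank((A + 4I)^(k+1))).

So m_A(x) = (x + 4)^2.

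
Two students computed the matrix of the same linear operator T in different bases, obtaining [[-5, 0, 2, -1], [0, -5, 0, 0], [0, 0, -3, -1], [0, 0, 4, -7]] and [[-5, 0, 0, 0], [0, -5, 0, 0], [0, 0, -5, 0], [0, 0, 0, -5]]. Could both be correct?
No.

Both have characteristic polynomial (x + 5)^4, but the minimal polynomial of A is (x + 5)^2 while the minimal polynomial of B is x + 5. The minimal polynomial is a similarity invariant, so A and B are not similar.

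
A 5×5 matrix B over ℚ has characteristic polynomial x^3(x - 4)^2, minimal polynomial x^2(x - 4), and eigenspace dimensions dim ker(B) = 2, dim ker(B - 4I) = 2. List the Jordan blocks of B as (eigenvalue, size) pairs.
Jordan blocks: (0, 2), (0, 1), (4, 1), (4, 1)

λ = 0: algebraic multiplicity 3 (exponent in χ_B), largest block size 2 (exponent in m_B), 2 blocks (geometric multiplicity). These force block sizes [2, 1].
λ = 4: algebraic multiplicity 2 (exponent in χ_B), largest block size 1 (exponent in m_B), 2 blocks (geometric multiplicity). These force block sizes [1, 1].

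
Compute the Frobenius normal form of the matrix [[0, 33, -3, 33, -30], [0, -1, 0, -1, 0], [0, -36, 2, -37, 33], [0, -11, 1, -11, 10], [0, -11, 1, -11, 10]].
The invariant factors of A (the non-unit diagonal entries of the Smith normal form of xI - A over ℚ[x]) are x, x(x + 2)(x^2 - 2x - 6), each dividing the next. The characteristic polynomial is their product, x^2(x + 2)(x^2 - 2x - 6).

The rational canonical form is the block-diagonal matrix of companion matrices C(f_i):
R = [[0, 0, 0, 0, 0], [0, 0, 0, 0, 0], [0, 1, 0, 0, 12], [0, 0, 1, 0, 10], [0, 0, 0, 1, 0]].

Note the characteristic polynomial does not split into linear factors over ℚ, so A has no Jordan form over ℚ; the rational canonical form exists over any field.

R = [[0, 0, 0, 0, 0], [0, 0, 0, 0, 0], [0, 1, 0, 0, 12], [0, 0, 1, 0, 10], [0, 0, 0, 1, 0]]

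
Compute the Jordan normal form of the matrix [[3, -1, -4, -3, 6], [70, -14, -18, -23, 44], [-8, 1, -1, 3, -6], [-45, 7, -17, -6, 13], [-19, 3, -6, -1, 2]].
The characteristic polynomial is det(xI - A) = (x + 2)^3(x + 5)^2, so the eigenvalues are -5 (algebraic multiplicity 2), -2 (algebraic multiplicity 3).

For λ = -5: rank(A + 5I) = 3. The eigenspace has dimension 5 - 3 = 2, so there are 2 Jordan blocks; the rank sequence gives block sizes [1, 1].

For λ = -2: rank(A + 2I) = 4, rank((A + 2I)^2) = 3, rank((A + 2I)^3) = 2. The eigenspace has dimension 5 - 4 = 1, so there is 1 Jordan block; the rank sequence gives block sizes [3].

Assembling the blocks gives the Jordan form J above.

J = [[-5, 0, 0, 0, 0], [0, -5, 0, 0, 0], [0, 0, -2, 1, 0], [0, 0, 0, -2, 1], [0, 0, 0, 0, -2]]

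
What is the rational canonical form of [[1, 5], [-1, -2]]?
R = [[0, -3], [1, -1]]

The invariant factors of A (the non-unit diagonal entries of the Smith normal form of xI - A over ℚ[x]) are x^2 + x + 3, each dividing the next. The characteristic polynomial is their product, x^2 + x + 3.

The rational canonical form is the block-diagonal matrix of companion matrices C(f_i):
R = [[0, -3], [1, -1]].

Note the characteristic polynomial does not split into linear factors over ℚ, so A has no Jordan form over ℚ; the rational canonical form exists over any field.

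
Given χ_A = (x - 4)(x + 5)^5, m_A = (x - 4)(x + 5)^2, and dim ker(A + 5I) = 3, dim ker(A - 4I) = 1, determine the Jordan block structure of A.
Jordan blocks: (-5, 2), (-5, 2), (-5, 1), (4, 1)

λ = -5: algebraic multiplicity 5 (exponent in χ_A), largest block size 2 (exponent in m_A), 3 blocks (geometric multiplicity). These force block sizes [2, 2, 1].
λ = 4: algebraic multiplicity 1 (exponent in χ_A), largest block size 1 (exponent in m_A), 1 block (geometric multiplicity). This forces block sizes [1].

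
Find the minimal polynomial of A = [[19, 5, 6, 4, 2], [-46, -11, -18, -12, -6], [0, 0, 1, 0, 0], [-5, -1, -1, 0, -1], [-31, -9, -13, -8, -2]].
The characteristic polynomial factors as (x - 2)^2(x - 1)^3. The minimal polynomial is ∏(x - λ)^{k_λ} where k_λ is the size of the largest Jordan block at λ.

For λ = 1: rank(A - I) = 3, and the largest Jordan block has size 2 (the smallest k with rank((A - I)^k) = rank((A - I)^(k+1))).
For λ = 2: rank(A - 2I) = 4, and the largest Jordan block has size 2 (the smallest k with rank((A - 2I)^k) = rank((A - 2I)^(k+1))).

So m_A(x) = (x - 2)^2(x - 1)^2.

m_A(x) = (x - 2)^2(x - 1)^2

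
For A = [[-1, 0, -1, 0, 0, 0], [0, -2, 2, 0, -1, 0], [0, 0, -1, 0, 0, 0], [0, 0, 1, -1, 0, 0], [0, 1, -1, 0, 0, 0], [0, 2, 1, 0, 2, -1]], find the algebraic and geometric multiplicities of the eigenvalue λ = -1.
The characteristic polynomial is (x + 1)^6, so the factor x + 1 appears with exponent 6: the algebraic multiplicity is 6.

rank(A + I) = 2, so the eigenspace has dimension 6 - 2 = 4: the geometric multiplicity is 4.

Since 4 < 6, A is not diagonalizable.

algebraic multiplicity 6, geometric multiplicity 4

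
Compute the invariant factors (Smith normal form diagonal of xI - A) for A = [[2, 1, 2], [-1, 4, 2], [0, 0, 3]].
The Jordan structure of A has elementary divisors (x - 3)^2, (x - 3). Arranging the block sizes at each eigenvalue in decreasing order and taking row products gives the invariant factors.

Invariant factors (smallest first, each dividing the next): x - 3, (x - 3)^2.

Check: the last factor (x - 3)^2 is the minimal polynomial, and the product (x - 3)^3 is the characteristic polynomial.

x - 3, (x - 3)^2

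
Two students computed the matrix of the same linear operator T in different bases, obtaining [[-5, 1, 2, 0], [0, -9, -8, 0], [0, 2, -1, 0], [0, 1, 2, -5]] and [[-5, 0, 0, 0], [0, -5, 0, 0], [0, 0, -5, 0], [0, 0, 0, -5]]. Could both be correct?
Both have characteristic polynomial (x + 5)^4, but the minimal polynomial of A is (x + 5)^2 while the minimal polynomial of B is x + 5. The minimal polynomial is a similarity invariant, so A and B are not similar.

No.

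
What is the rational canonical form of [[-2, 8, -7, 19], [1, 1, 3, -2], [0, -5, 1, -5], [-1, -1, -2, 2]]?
R = [[0, -5, 0, 0], [1, 1, 0, 0], [0, 0, 0, -5], [0, 0, 1, 1]]

The invariant factors of A (the non-unit diagonal entries of the Smith normal form of xI - A over ℚ[x]) are x^2 - x + 5, x^2 - x + 5, each dividing the next. The characteristic polynomial is their product, (x^2 - x + 5)^2.

The rational canonical form is the block-diagonal matrix of companion matrices C(f_i):
R = [[0, -5, 0, 0], [1, 1, 0, 0], [0, 0, 0, -5], [0, 0, 1, 1]].

Note the characteristic polynomial does not split into linear factors over ℚ, so A has no Jordan form over ℚ; the rational canonical form exists over any field.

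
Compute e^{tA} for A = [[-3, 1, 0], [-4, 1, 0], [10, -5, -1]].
e^{tA} = [[(1 - 2*t)*e^{-t}, t*e^{-t}, 0], [-4*t*e^{-t}, (2*t + 1)*e^{-t}, 0], [10*t*e^{-t}, -5*t*e^{-t}, e^{-t}]]

A has Jordan form J = [[-1, 1, 0], [0, -1, 0], [0, 0, -1]] with A = PJP^{-1}, so e^{tA} = P e^{tJ} P^{-1}.

For a Jordan block J_k(λ), e^{tJ_k(λ)} = e^{λt} · (I + tN + t^2 N^2/2! + ... + t^{k-1} N^{k-1}/(k-1)!) where N is the nilpotent superdiagonal part.

Assembling the blocks and conjugating back gives the entries of e^{tA} as shown above.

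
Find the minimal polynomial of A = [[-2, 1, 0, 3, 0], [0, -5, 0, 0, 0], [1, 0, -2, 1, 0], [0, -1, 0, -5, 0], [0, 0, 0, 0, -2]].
The characteristic polynomial factors as (x + 2)^3(x + 5)^2. The minimal polynomial is ∏(x - λ)^{k_λ} where k_λ is the size of the largest Jordan block at λ.

For λ = -5: rank(A + 5I) = 4, and the largest Jordan block has size 2 (the smallest k with rank((A + 5I)^k) = rank((A + 5I)^(k+1))).
For λ = -2: rank(A + 2I) = 3, and the largest Jordan block has size 2 (the smallest k with rank((A + 2I)^k) = rank((A + 2I)^(k+1))).

So m_A(x) = (x + 2)^2(x + 5)^2.

m_A(x) = (x + 2)^2(x + 5)^2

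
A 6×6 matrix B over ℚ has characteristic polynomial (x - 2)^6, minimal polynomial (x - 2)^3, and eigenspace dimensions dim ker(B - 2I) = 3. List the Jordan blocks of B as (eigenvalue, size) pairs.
Jordan blocks: (2, 3), (2, 2), (2, 1)

λ = 2: algebraic multiplicity 6 (exponent in χ_B), largest block size 3 (exponent in m_B), 3 blocks (geometric multiplicity). These force block sizes [3, 2, 1].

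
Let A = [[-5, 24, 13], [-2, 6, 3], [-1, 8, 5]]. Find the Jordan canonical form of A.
The characteristic polynomial is det(xI - A) = (x - 2)^3, so the eigenvalues are 2 (algebraic multiplicity 3).

For λ = 2: rank(A - 2I) = 2, rank((A - 2I)^2) = 1, rank((A - 2I)^3) = 0. The eigenspace has dimension 3 - 2 = 1, so there is 1 Jordan block; the rank sequence gives block sizes [3].

Assembling the blocks gives the Jordan form J above.

J = [[2, 1, 0], [0, 2, 1], [0, 0, 2]]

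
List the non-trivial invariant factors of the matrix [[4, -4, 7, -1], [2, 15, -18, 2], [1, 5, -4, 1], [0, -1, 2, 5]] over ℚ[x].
(x - 5)^2, (x - 5)^2

The Jordan structure of A has elementary divisors (x - 5)^2, (x - 5)^2. Arranging the block sizes at each eigenvalue in decreasing order and taking row products gives the invariant factors.

Invariant factors (smallest first, each dividing the next): (x - 5)^2, (x - 5)^2.

Check: the last factor (x - 5)^2 is the minimal polynomial, and the product (x - 5)^4 is the characteristic polynomial.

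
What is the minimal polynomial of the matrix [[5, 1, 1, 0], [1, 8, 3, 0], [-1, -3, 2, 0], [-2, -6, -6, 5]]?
m_A(x) = (x - 5)^3

The characteristic polynomial factors as (x - 5)^4. The minimal polynomial is ∏(x - λ)^{k_λ} where k_λ is the size of the largest Jordan block at λ.

For λ = 5: rank(A - 5I) = 2, and the largest Jordan block has size 3 (the smallest k with rank((A - 5I)^k) = rank((A - 5I)^(k+1))).

So m_A(x) = (x - 5)^3.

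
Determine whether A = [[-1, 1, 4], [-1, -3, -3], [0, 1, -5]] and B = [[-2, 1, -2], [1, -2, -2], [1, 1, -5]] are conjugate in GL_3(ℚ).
No.

Both have characteristic polynomial (x + 3)^3, but the minimal polynomial of A is (x + 3)^3 while the minimal polynomial of B is (x + 3)^2. The minimal polynomial is a similarity invariant, so A and B are not similar.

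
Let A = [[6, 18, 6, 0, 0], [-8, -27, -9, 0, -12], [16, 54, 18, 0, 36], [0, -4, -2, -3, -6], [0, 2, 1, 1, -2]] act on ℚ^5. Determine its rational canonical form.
The invariant factors of A (the non-unit diagonal entries of the Smith normal form of xI - A over ℚ[x]) are x^2 + 3x - 6, (x + 2)(x^2 + 3x - 6), each dividing the next. The characteristic polynomial is their product, (x + 2)(x^2 + 3x - 6)^2.

The rational canonical form is the block-diagonal matrix of companion matrices C(f_i):
R = [[0, 6, 0, 0, 0], [1, -3, 0, 0, 0], [0, 0, 0, 0, 12], [0, 0, 1, 0, 0], [0, 0, 0, 1, -5]].

Note the characteristic polynomial does not split into linear factors over ℚ, so A has no Jordan form over ℚ; the rational canonical form exists over any field.

R = [[0, 6, 0, 0, 0], [1, -3, 0, 0, 0], [0, 0, 0, 0, 12], [0, 0, 1, 0, 0], [0, 0, 0, 1, -5]]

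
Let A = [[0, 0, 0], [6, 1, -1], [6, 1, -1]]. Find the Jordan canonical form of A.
The characteristic polynomial is det(xI - A) = x^3, so the eigenvalues are 0 (algebraic multiplicity 3).

For λ = 0: rank(A) = 1, rank(A^2) = 0. The eigenspace has dimension 3 - 1 = 2, so there are 2 Jordan blocks; the rank sequence gives block sizes [2, 1].

Assembling the blocks gives the Jordan form J above.

J = [[0, 1, 0], [0, 0, 0], [0, 0, 0]]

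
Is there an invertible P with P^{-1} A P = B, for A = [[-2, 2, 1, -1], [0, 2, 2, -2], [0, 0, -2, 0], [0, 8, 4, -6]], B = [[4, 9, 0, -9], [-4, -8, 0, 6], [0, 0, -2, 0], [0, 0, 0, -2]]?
Two matrices over a field are similar if and only if they have the same invariant factors.

Both A and B have characteristic polynomial (x + 2)^4 and minimal polynomial (x + 2)^2. Computing further, both have invariant factors x + 2, x + 2, (x + 2)^2. Hence A and B are similar.

Yes.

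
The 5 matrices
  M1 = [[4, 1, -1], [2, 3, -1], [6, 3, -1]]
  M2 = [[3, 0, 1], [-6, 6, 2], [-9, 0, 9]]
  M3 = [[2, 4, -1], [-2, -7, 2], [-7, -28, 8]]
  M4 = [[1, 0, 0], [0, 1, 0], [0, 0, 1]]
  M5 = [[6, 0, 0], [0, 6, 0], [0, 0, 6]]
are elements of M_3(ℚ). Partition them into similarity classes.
Characteristic polynomials: χ_{M1} = (x - 2)^3, χ_{M2} = (x - 6)^3, χ_{M3} = (x - 1)^3, χ_{M4} = (x - 1)^3, χ_{M5} = (x - 6)^3.

{M1}: invariant factors x - 2, (x - 2)^2.

{M2}: invariant factors x - 6, (x - 6)^2.

{M3}: invariant factors x - 1, (x - 1)^2.

{M4}: invariant factors x - 1, x - 1, x - 1.

{M5}: invariant factors x - 6, x - 6, x - 6.

Matrices are similar if and only if their invariant-factor lists agree; the partition into similarity classes is {M1}, {M2}, {M3}, {M4}, {M5}.

5 classes: {M1}, {M2}, {M3}, {M4}, {M5}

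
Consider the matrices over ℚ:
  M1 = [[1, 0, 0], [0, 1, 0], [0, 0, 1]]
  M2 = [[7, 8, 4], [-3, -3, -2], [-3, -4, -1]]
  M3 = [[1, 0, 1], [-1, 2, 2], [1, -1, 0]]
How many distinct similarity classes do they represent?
Characteristic polynomials: χ_{M1} = (x - 1)^3, χ_{M2} = (x - 1)^3, χ_{M3} = (x - 1)^3.

{M1}: invariant factors x - 1, x - 1, x - 1.

{M2}: invariant factors x - 1, (x - 1)^2.

{M3}: invariant factors (x - 1)^3.

Matrices are similar if and only if their invariant-factor lists agree; the partition into similarity classes is {M1}, {M2}, {M3}.

3 classes: {M1}, {M2}, {M3}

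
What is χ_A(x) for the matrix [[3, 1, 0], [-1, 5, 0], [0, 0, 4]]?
xI - A = [[x - 3, -1, 0], [1, x - 5, 0], [0, 0, x - 4]].

Expanding det(xI - A) along the first row:
det(xI - A) = + (x - 3)·det([[x - 5, 0], [0, x - 4]]) - (-1)·det([[1, 0], [0, x - 4]]) + (0)·det([[1, x - 5], [0, 0]]).

Evaluating gives χ_A(x) = x^3 - 12x^2 + 48x - 64 = (x - 4)^3.

χ_A(x) = (x - 4)^3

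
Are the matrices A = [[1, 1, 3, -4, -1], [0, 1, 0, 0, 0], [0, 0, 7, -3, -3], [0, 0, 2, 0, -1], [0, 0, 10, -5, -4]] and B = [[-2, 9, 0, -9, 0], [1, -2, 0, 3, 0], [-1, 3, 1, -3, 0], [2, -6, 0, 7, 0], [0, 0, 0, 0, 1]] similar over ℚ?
Both have characteristic polynomial (x - 1)^5 and minimal polynomial (x - 1)^2. But rank(A - I) = 2 for A while rank(B - I) = 1 for B, so the number of Jordan blocks at λ = 1 differs. A and B are not similar.

No.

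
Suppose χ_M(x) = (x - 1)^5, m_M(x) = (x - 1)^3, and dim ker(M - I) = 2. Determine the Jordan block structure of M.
λ = 1: algebraic multiplicity 5 (exponent in χ_M), largest block size 3 (exponent in m_M), 2 blocks (geometric multiplicity). These force block sizes [3, 2].

Jordan blocks: (1, 3), (1, 2)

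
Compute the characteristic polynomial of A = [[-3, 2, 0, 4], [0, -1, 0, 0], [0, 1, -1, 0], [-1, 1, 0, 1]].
xI - A = [[x + 3, -2, 0, -4], [0, x + 1, 0, 0], [0, -1, x + 1, 0], [1, -1, 0, x - 1]].

Expanding det(xI - A) along the first row:
det(xI - A) = + (x + 3)·det([[x + 1, 0, 0], [-1, x + 1, 0], [-1, 0, x - 1]]) - (-2)·det([[0, 0, 0], [0, x + 1, 0], [1, 0, x - 1]]) + (0)·det([[0, x + 1, 0], [0, -1, 0], [1, -1, x - 1]]) - (-4)·det([[0, x + 1, 0], [0, -1, x + 1], [1, -1, 0]]).

Evaluating gives χ_A(x) = x^4 + 4x^3 + 6x^2 + 4x + 1 = (x + 1)^4.

χ_A(x) = (x + 1)^4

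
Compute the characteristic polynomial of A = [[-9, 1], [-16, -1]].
xI - A = [[x + 9, -1], [16, x + 1]].

Expanding det(xI - A) along the first row:
det(xI - A) = + (x + 9)·det([[x + 1]]) - (-1)·det([[16]]).

Evaluating gives χ_A(x) = x^2 + 10x + 25 = (x + 5)^2.

χ_A(x) = (x + 5)^2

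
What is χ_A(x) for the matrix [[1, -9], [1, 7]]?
xI - A = [[x - 1, 9], [-1, x - 7]].

Expanding det(xI - A) along the first row:
det(xI - A) = + (x - 1)·det([[x - 7]]) - (9)·det([[-1]]).

Evaluating gives χ_A(x) = x^2 - 8x + 16 = (x - 4)^2.

χ_A(x) = (x - 4)^2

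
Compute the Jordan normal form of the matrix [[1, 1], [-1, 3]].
The characteristic polynomial is det(xI - A) = (x - 2)^2, so the eigenvalues are 2 (algebraic multiplicity 2).

For λ = 2: rank(A - 2I) = 1, rank((A - 2I)^2) = 0. The eigenspace has dimension 2 - 1 = 1, so there is 1 Jordan block; the rank sequence gives block sizes [2].

Assembling the blocks gives the Jordan form J above.

J = [[2, 1], [0, 2]]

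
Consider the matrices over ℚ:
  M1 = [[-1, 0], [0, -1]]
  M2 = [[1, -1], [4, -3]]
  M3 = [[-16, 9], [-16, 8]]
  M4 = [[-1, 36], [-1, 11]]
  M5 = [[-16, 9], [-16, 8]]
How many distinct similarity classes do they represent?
Characteristic polynomials: χ_{M1} = (x + 1)^2, χ_{M2} = (x + 1)^2, χ_{M3} = (x + 4)^2, χ_{M4} = (x - 5)^2, χ_{M5} = (x + 4)^2.

{M1}: invariant factors x + 1, x + 1.

{M2}: invariant factors (x + 1)^2.

{M3, M5}: invariant factors (x + 4)^2.

{M4}: invariant factors (x - 5)^2.

Matrices are similar if and only if their invariant-factor lists agree; the partition into similarity classes is {M1}, {M2}, {M3, M5}, {M4}.

4 classes: {M1}, {M2}, {M3, M5}, {M4}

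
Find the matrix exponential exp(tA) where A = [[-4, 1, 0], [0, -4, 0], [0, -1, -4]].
e^{tA} = [[e^{-4*t}, t*e^{-4*t}, 0], [0, e^{-4*t}, 0], [0, -t*e^{-4*t}, e^{-4*t}]]

A has Jordan form J = [[-4, 1, 0], [0, -4, 0], [0, 0, -4]] with A = PJP^{-1}, so e^{tA} = P e^{tJ} P^{-1}.

For a Jordan block J_k(λ), e^{tJ_k(λ)} = e^{λt} · (I + tN + t^2 N^2/2! + ... + t^{k-1} N^{k-1}/(k-1)!) where N is the nilpotent superdiagonal part.

Assembling the blocks and conjugating back gives the entries of e^{tA} as shown above.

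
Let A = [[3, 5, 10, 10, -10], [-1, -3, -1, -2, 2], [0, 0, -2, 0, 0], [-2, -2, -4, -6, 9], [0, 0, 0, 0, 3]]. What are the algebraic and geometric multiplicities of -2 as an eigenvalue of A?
The characteristic polynomial is (x - 3)(x + 2)^4, so the factor x + 2 appears with exponent 4: the algebraic multiplicity is 4.

rank(A + 2I) = 3, so the eigenspace has dimension 5 - 3 = 2: the geometric multiplicity is 2.

Since 2 < 4, A is not diagonalizable.

algebraic multiplicity 4, geometric multiplicity 2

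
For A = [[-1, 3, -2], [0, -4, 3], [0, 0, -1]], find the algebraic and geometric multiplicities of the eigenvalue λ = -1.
algebraic multiplicity 2, geometric multiplicity 1

The characteristic polynomial is (x + 1)^2(x + 4), so the factor x + 1 appears with exponent 2: the algebraic multiplicity is 2.

rank(A + I) = 2, so the eigenspace has dimension 3 - 2 = 1: the geometric multiplicity is 1.

Since 1 < 2, A is not diagonalizable.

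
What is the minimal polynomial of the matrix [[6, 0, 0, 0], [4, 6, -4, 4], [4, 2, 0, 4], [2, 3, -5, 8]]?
The characteristic polynomial factors as (x - 6)^2(x - 4)^2. The minimal polynomial is ∏(x - λ)^{k_λ} where k_λ is the size of the largest Jordan block at λ.

For λ = 4: rank(A - 4I) = 3, and the largest Jordan block has size 2 (the smallest k with rank((A - 4I)^k) = rank((A - 4I)^(k+1))).
For λ = 6: rank(A - 6I) = 2, and the largest Jordan block has size 1 (the smallest k with rank((A - 6I)^k) = rank((A - 6I)^(k+1))).

So m_A(x) = (x - 6)(x - 4)^2.

m_A(x) = (x - 6)(x - 4)^2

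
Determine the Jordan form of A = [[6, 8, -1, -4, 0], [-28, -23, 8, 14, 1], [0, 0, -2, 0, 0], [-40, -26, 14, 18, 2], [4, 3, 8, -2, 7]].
J = [[-2, 1, 0, 0, 0], [0, -2, 0, 0, 0], [0, 0, -2, 0, 0], [0, 0, 0, 6, 1], [0, 0, 0, 0, 6]]

The characteristic polynomial is det(xI - A) = (x - 6)^2(x + 2)^3, so the eigenvalues are -2 (algebraic multiplicity 3), 6 (algebraic multiplicity 2).

For λ = -2: rank(A + 2I) = 3, rank((A + 2I)^2) = 2. The eigenspace has dimension 5 - 3 = 2, so there are 2 Jordan blocks; the rank sequence gives block sizes [2, 1].

For λ = 6: rank(A - 6I) = 4, rank((A - 6I)^2) = 3. The eigenspace has dimension 5 - 4 = 1, so there is 1 Jordan block; the rank sequence gives block sizes [2].

Assembling the blocks gives the Jordan form J above.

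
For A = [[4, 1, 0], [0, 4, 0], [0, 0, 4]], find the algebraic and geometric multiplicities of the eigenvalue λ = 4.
algebraic multiplicity 3, geometric multiplicity 2

The characteristic polynomial is (x - 4)^3, so the factor x - 4 appears with exponent 3: the algebraic multiplicity is 3.

rank(A - 4I) = 1, so the eigenspace has dimension 3 - 1 = 2: the geometric multiplicity is 2.

Since 2 < 3, A is not diagonalizable.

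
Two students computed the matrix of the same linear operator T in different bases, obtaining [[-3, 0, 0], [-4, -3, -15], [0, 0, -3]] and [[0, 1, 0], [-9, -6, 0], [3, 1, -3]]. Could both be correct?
Two matrices over a field are similar if and only if they have the same invariant factors.

Both A and B have characteristic polynomial (x + 3)^3 and minimal polynomial (x + 3)^2. Computing further, both have invariant factors x + 3, (x + 3)^2. Hence A and B are similar.

Yes.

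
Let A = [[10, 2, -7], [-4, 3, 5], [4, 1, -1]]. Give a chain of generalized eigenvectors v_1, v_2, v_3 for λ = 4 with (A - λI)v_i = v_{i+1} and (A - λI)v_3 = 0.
v_1 = [[1, 0, 1]]^T, v_2 = [[-1, 1, -1]]^T, v_3 = [[3, -2, 2]]^T

We seek v_1 ∈ ker((A - 4I)^3) \ ker((A - 4I)^2), then set v_{i+1} = (A - 4I) v_i.

One such chain is v_1 = [[1, 0, 1]]^T, v_2 = [[-1, 1, -1]]^T, v_3 = [[3, -2, 2]]^T. Check: (A - 4I) v_3 = [[0, 0, 0]]^T = 0.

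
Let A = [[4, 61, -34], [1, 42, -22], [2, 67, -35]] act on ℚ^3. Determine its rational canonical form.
R = [[0, 0, 45], [1, 0, -39], [0, 1, 11]]

The invariant factors of A (the non-unit diagonal entries of the Smith normal form of xI - A over ℚ[x]) are (x - 5)(x - 3)^2, each dividing the next. The characteristic polynomial is their product, (x - 5)(x - 3)^2.

The rational canonical form is the block-diagonal matrix of companion matrices C(f_i):
R = [[0, 0, 45], [1, 0, -39], [0, 1, 11]].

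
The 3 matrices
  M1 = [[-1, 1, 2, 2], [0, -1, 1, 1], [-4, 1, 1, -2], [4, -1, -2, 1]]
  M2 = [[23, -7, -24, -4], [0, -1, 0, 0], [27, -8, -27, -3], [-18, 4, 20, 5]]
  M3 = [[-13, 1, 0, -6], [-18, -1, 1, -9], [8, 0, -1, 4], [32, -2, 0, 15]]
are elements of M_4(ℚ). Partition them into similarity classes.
Characteristic polynomials: χ_{M1} = (x - 3)(x + 1)^3, χ_{M2} = (x - 3)(x + 1)^3, χ_{M3} = (x - 3)(x + 1)^3.

{M1, M2, M3}: invariant factors (x - 3)(x + 1)^3.

Matrices are similar if and only if their invariant-factor lists agree; the partition into similarity classes is {M1, M2, M3}.

1 class: {M1, M2, M3}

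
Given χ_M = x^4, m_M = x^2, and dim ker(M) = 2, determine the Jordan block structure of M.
λ = 0: algebraic multiplicity 4 (exponent in χ_M), largest block size 2 (exponent in m_M), 2 blocks (geometric multiplicity). These force block sizes [2, 2].

Jordan blocks: (0, 2), (0, 2)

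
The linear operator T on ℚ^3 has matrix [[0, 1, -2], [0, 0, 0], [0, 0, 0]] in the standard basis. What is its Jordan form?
J = [[0, 1, 0], [0, 0, 0], [0, 0, 0]]

The characteristic polynomial is det(xI - A) = x^3, so the eigenvalues are 0 (algebraic multiplicity 3).

For λ = 0: rank(A) = 1, rank(A^2) = 0. The eigenspace has dimension 3 - 1 = 2, so there are 2 Jordan blocks; the rank sequence gives block sizes [2, 1].

Assembling the blocks gives the Jordan form J above.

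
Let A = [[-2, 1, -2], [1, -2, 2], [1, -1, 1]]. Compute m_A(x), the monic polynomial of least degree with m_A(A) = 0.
The characteristic polynomial factors as (x + 1)^3. The minimal polynomial is ∏(x - λ)^{k_λ} where k_λ is the size of the largest Jordan block at λ.

For λ = -1: rank(A + I) = 1, and the largest Jordan block has size 2 (the smallest k with rank((A + I)^k) = rank((A + I)^(k+1))).

So m_A(x) = (x + 1)^2.

m_A(x) = (x + 1)^2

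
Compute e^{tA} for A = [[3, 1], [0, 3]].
A has Jordan form J = [[3, 1], [0, 3]] with A = PJP^{-1}, so e^{tA} = P e^{tJ} P^{-1}.

For a Jordan block J_k(λ), e^{tJ_k(λ)} = e^{λt} · (I + tN + t^2 N^2/2! + ... + t^{k-1} N^{k-1}/(k-1)!) where N is the nilpotent superdiagonal part.

Assembling the blocks and conjugating back gives the entries of e^{tA} as shown above.

e^{tA} = [[e^{3*t}, t*e^{3*t}], [0, e^{3*t}]]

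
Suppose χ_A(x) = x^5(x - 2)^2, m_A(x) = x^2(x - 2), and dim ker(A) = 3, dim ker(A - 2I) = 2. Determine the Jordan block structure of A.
λ = 0: algebraic multiplicity 5 (exponent in χ_A), largest block size 2 (exponent in m_A), 3 blocks (geometric multiplicity). These force block sizes [2, 2, 1].
λ = 2: algebraic multiplicity 2 (exponent in χ_A), largest block size 1 (exponent in m_A), 2 blocks (geometric multiplicity). These force block sizes [1, 1].

Jordan blocks: (0, 2), (0, 2), (0, 1), (2, 1), (2, 1)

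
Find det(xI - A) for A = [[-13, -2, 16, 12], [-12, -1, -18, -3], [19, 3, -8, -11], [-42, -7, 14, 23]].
χ_A(x) = (x - 2)^3(x + 5)

xI - A = [[x + 13, 2, -16, -12], [12, x + 1, 18, 3], [-19, -3, x + 8, 11], [42, 7, -14, x - 23]].

Expanding det(xI - A) along the first row:
det(xI - A) = + (x + 13)·det([[x + 1, 18, 3], [-3, x + 8, 11], [7, -14, x - 23]]) - (2)·det([[12, 18, 3], [-19, x + 8, 11], [42, -14, x - 23]]) + (-16)·det([[12, x + 1, 3], [-19, -3, 11], [42, 7, x - 23]]) - (-12)·det([[12, x + 1, 18], [-19, -3, x + 8], [42, 7, -14]]).

Evaluating gives χ_A(x) = x^4 - x^3 - 18x^2 + 52x - 40 = (x - 2)^3(x + 5).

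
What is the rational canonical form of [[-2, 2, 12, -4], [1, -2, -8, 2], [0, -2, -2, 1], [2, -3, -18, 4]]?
R = [[0, 0, 0, -8], [1, 0, 0, -8], [0, 1, 0, -2], [0, 0, 1, -2]]

The invariant factors of A (the non-unit diagonal entries of the Smith normal form of xI - A over ℚ[x]) are (x + 2)(x^3 + 2x + 4), each dividing the next. The characteristic polynomial is their product, (x + 2)(x^3 + 2x + 4).

The rational canonical form is the block-diagonal matrix of companion matrices C(f_i):
R = [[0, 0, 0, -8], [1, 0, 0, -8], [0, 1, 0, -2], [0, 0, 1, -2]].

Note the characteristic polynomial does not split into linear factors over ℚ, so A has no Jordan form over ℚ; the rational canonical form exists over any field.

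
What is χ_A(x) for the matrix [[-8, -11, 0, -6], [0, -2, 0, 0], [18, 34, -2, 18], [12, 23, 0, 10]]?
χ_A(x) = (x - 4)(x + 2)^3

xI - A = [[x + 8, 11, 0, 6], [0, x + 2, 0, 0], [-18, -34, x + 2, -18], [-12, -23, 0, x - 10]].

Expanding det(xI - A) along the first row:
det(xI - A) = + (x + 8)·det([[x + 2, 0, 0], [-34, x + 2, -18], [-23, 0, x - 10]]) - (11)·det([[0, 0, 0], [-18, x + 2, -18], [-12, 0, x - 10]]) + (0)·det([[0, x + 2, 0], [-18, -34, -18], [-12, -23, x - 10]]) - (6)·det([[0, x + 2, 0], [-18, -34, x + 2], [-12, -23, 0]]).

Evaluating gives χ_A(x) = x^4 + 2x^3 - 12x^2 - 40x - 32 = (x - 4)(x + 2)^3.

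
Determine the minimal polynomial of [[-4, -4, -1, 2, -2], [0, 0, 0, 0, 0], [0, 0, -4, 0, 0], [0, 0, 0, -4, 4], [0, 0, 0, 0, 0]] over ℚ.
The characteristic polynomial factors as x^2(x + 4)^3. The minimal polynomial is ∏(x - λ)^{k_λ} where k_λ is the size of the largest Jordan block at λ.

For λ = -4: rank(A + 4I) = 3, and the largest Jordan block has size 2 (the smallest k with rank((A + 4I)^k) = rank((A + 4I)^(k+1))).
For λ = 0: rank(A) = 3, and the largest Jordan block has size 1 (the smallest k with rank(A^k) = rank(A^(k+1))).

So m_A(x) = x(x + 4)^2.

m_A(x) = x(x + 4)^2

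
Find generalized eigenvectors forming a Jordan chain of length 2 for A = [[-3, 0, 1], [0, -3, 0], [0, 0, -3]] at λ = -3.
v_1 = [[1, -1, 1]]^T, v_2 = [[1, 0, 0]]^T

We seek v_1 ∈ ker((A + 3I)^2) \ ker(A + 3I), then set v_{i+1} = (A + 3I) v_i.

One such chain is v_1 = [[1, -1, 1]]^T, v_2 = [[1, 0, 0]]^T. Check: (A + 3I) v_2 = [[0, 0, 0]]^T = 0.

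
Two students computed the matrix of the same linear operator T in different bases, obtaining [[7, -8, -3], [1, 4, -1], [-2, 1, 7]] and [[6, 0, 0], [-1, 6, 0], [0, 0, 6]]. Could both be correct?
Both have characteristic polynomial (x - 6)^3, but the minimal polynomial of A is (x - 6)^3 while the minimal polynomial of B is (x - 6)^2. The minimal polynomial is a similarity invariant, so A and B are not similar.

No.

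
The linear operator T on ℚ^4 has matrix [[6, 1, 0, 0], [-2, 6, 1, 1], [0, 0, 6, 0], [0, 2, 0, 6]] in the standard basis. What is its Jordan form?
J = [[6, 1, 0, 0], [0, 6, 1, 0], [0, 0, 6, 0], [0, 0, 0, 6]]

The characteristic polynomial is det(xI - A) = (x - 6)^4, so the eigenvalues are 6 (algebraic multiplicity 4).

For λ = 6: rank(A - 6I) = 2, rank((A - 6I)^2) = 1, rank((A - 6I)^3) = 0. The eigenspace has dimension 4 - 2 = 2, so there are 2 Jordan blocks; the rank sequence gives block sizes [3, 1].

Assembling the blocks gives the Jordan form J above.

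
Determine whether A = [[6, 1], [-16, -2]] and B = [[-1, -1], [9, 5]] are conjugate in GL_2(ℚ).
Yes.

Two matrices over a field are similar if and only if they have the same invariant factors.

Both A and B have characteristic polynomial (x - 2)^2 and minimal polynomial (x - 2)^2. Computing further, both have invariant factors (x - 2)^2. Hence A and B are similar.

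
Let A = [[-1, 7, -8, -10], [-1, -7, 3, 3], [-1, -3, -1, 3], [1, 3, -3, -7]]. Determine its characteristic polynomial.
χ_A(x) = (x + 4)^4

xI - A = [[x + 1, -7, 8, 10], [1, x + 7, -3, -3], [1, 3, x + 1, -3], [-1, -3, 3, x + 7]].

Expanding det(xI - A) along the first row:
det(xI - A) = + (x + 1)·det([[x + 7, -3, -3], [3, x + 1, -3], [-3, 3, x + 7]]) - (-7)·det([[1, -3, -3], [1, x + 1, -3], [-1, 3, x + 7]]) + (8)·det([[1, x + 7, -3], [1, 3, -3], [-1, -3, x + 7]]) - (10)·det([[1, x + 7, -3], [1, 3, x + 1], [-1, -3, 3]]).

Evaluating gives χ_A(x) = x^4 + 16x^3 + 96x^2 + 256x + 256 = (x + 4)^4.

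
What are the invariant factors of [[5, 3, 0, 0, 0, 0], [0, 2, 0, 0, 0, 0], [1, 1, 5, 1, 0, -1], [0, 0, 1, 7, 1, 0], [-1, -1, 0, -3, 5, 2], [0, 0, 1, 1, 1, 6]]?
(x - 6)^3(x - 5)^2(x - 2)

The Jordan structure of A has elementary divisors (x - 2), (x - 5)^2, (x - 6)^3. Arranging the block sizes at each eigenvalue in decreasing order and taking row products gives the invariant factors.

Invariant factors (smallest first, each dividing the next): (x - 6)^3(x - 5)^2(x - 2).

Check: the last factor (x - 6)^3(x - 5)^2(x - 2) is the minimal polynomial, and the product (x - 6)^3(x - 5)^2(x - 2) is the characteristic polynomial.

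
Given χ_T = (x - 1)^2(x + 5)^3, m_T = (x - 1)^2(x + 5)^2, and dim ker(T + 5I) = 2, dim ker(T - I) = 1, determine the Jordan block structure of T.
λ = -5: algebraic multiplicity 3 (exponent in χ_T), largest block size 2 (exponent in m_T), 2 blocks (geometric multiplicity). These force block sizes [2, 1].
λ = 1: algebraic multiplicity 2 (exponent in χ_T), largest block size 2 (exponent in m_T), 1 block (geometric multiplicity). This forces block sizes [2].

Jordan blocks: (-5, 2), (-5, 1), (1, 2)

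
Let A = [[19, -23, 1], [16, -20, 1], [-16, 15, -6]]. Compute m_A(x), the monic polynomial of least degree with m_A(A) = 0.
The characteristic polynomial factors as (x - 3)(x + 5)^2. The minimal polynomial is ∏(x - λ)^{k_λ} where k_λ is the size of the largest Jordan block at λ.

For λ = -5: rank(A + 5I) = 2, and the largest Jordan block has size 2 (the smallest k with rank((A + 5I)^k) = rank((A + 5I)^(k+1))).
For λ = 3: rank(A - 3I) = 2, and the largest Jordan block has size 1 (the smallest k with rank((A - 3I)^k) = rank((A - 3I)^(k+1))).

So m_A(x) = (x - 3)(x + 5)^2.

m_A(x) = (x - 3)(x + 5)^2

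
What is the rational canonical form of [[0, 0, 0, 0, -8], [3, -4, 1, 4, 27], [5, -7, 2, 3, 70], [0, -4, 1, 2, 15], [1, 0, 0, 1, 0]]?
The invariant factors of A (the non-unit diagonal entries of the Smith normal form of xI - A over ℚ[x]) are (x + 2)(x^2 - x + 2)^2, each dividing the next. The characteristic polynomial is their product, (x + 2)(x^2 - x + 2)^2.

The rational canonical form is the block-diagonal matrix of companion matrices C(f_i):
R = [[0, 0, 0, 0, -8], [1, 0, 0, 0, 4], [0, 1, 0, 0, -6], [0, 0, 1, 0, -1], [0, 0, 0, 1, 0]].

Note the characteristic polynomial does not split into linear factors over ℚ, so A has no Jordan form over ℚ; the rational canonical form exists over any field.

R = [[0, 0, 0, 0, -8], [1, 0, 0, 0, 4], [0, 1, 0, 0, -6], [0, 0, 1, 0, -1], [0, 0, 0, 1, 0]]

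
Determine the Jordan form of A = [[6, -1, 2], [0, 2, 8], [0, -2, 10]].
J = [[6, 1, 0], [0, 6, 0], [0, 0, 6]]

The characteristic polynomial is det(xI - A) = (x - 6)^3, so the eigenvalues are 6 (algebraic multiplicity 3).

For λ = 6: rank(A - 6I) = 1, rank((A - 6I)^2) = 0. The eigenspace has dimension 3 - 1 = 2, so there are 2 Jordan blocks; the rank sequence gives block sizes [2, 1].

Assembling the blocks gives the Jordan form J above.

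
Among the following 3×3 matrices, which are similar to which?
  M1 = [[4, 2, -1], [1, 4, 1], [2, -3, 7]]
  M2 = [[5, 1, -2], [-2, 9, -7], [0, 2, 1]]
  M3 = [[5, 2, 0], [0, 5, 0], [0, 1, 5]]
2 classes: {M1, M2}, {M3}

Characteristic polynomials: χ_{M1} = (x - 5)^3, χ_{M2} = (x - 5)^3, χ_{M3} = (x - 5)^3.

{M1, M2}: invariant factors (x - 5)^3.

{M3}: invariant factors x - 5, (x - 5)^2.

Matrices are similar if and only if their invariant-factor lists agree; the partition into similarity classes is {M1, M2}, {M3}.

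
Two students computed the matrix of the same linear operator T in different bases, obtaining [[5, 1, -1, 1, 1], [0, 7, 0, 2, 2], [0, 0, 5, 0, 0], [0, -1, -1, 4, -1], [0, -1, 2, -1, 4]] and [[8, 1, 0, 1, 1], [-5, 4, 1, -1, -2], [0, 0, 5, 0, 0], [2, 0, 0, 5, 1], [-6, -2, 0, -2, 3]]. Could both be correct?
Both have characteristic polynomial (x - 5)^5 and minimal polynomial (x - 5)^3. But rank(A - 5I) = 2 for A while rank(B - 5I) = 3 for B, so the number of Jordan blocks at λ = 5 differs. A and B are not similar.

No.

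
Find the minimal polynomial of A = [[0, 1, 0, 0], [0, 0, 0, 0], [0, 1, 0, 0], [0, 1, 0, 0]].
m_A(x) = x^2

The characteristic polynomial factors as x^4. The minimal polynomial is ∏(x - λ)^{k_λ} where k_λ is the size of the largest Jordan block at λ.

For λ = 0: rank(A) = 1, and the largest Jordan block has size 2 (the smallest k with rank(A^k) = rank(A^(k+1))).

So m_A(x) = x^2.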